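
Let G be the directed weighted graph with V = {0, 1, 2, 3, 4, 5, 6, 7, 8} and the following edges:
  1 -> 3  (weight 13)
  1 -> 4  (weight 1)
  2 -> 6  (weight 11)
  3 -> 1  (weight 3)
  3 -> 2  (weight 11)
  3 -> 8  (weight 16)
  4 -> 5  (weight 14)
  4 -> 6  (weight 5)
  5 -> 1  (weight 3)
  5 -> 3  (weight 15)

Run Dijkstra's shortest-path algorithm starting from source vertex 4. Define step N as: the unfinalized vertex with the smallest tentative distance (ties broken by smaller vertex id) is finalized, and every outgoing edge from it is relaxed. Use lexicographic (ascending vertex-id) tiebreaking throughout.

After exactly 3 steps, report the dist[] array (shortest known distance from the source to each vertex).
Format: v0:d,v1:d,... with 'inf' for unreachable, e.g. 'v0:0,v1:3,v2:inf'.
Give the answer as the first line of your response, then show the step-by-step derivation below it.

v0:inf,v1:17,v2:inf,v3:29,v4:0,v5:14,v6:5,v7:inf,v8:inf

step 1: dist = v0:inf,v1:inf,v2:inf,v3:inf,v4:0,v5:14,v6:5,v7:inf,v8:inf
step 2: dist = v0:inf,v1:inf,v2:inf,v3:inf,v4:0,v5:14,v6:5,v7:inf,v8:inf
step 3: dist = v0:inf,v1:17,v2:inf,v3:29,v4:0,v5:14,v6:5,v7:inf,v8:inf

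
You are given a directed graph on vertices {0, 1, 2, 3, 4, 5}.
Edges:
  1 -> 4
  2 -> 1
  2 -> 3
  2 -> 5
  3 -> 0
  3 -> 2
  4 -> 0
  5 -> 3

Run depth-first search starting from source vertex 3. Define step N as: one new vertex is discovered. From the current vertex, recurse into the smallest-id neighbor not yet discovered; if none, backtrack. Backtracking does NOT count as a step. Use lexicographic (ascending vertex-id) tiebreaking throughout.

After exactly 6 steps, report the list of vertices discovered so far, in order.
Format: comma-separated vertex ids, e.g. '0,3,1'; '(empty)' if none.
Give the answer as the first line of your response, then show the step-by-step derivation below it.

3,0,2,1,4,5

step 1: discover 3; path=3; order=3
step 2: discover 0; path=3>0; order=3,0
step 3: discover 2; path=3>2; order=3,0,2
step 4: discover 1; path=3>2>1; order=3,0,2,1
step 5: discover 4; path=3>2>1>4; order=3,0,2,1,4
step 6: discover 5; path=3>2>5; order=3,0,2,1,4,5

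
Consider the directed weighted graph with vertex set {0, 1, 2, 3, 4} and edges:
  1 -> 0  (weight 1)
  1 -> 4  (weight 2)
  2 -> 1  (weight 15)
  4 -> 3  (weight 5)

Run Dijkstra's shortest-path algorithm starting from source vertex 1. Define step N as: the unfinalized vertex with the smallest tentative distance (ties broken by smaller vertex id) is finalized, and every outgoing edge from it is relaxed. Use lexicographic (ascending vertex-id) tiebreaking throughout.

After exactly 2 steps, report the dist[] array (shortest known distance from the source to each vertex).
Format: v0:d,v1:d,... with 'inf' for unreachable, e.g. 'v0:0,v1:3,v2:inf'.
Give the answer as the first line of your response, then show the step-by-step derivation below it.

v0:1,v1:0,v2:inf,v3:inf,v4:2

step 1: dist = v0:1,v1:0,v2:inf,v3:inf,v4:2
step 2: dist = v0:1,v1:0,v2:inf,v3:inf,v4:2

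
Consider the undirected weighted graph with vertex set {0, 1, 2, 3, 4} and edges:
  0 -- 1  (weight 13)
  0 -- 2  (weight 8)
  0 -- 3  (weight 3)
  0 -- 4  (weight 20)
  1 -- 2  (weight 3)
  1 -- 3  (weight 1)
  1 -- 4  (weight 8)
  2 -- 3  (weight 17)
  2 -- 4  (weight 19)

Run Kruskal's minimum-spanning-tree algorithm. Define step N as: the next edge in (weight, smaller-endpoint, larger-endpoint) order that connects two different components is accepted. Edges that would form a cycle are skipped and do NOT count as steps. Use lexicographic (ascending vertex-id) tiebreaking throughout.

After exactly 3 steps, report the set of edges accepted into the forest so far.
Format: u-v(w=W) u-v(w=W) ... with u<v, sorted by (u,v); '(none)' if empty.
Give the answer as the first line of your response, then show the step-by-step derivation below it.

0-3(w=3) 1-2(w=3) 1-3(w=1)

step 1: add edge 1-3 (w=1); MST = {1-3(w=1)}
step 2: add edge 0-3 (w=3); MST = {0-3(w=3) 1-3(w=1)}
step 3: add edge 1-2 (w=3); MST = {0-3(w=3) 1-2(w=3) 1-3(w=1)}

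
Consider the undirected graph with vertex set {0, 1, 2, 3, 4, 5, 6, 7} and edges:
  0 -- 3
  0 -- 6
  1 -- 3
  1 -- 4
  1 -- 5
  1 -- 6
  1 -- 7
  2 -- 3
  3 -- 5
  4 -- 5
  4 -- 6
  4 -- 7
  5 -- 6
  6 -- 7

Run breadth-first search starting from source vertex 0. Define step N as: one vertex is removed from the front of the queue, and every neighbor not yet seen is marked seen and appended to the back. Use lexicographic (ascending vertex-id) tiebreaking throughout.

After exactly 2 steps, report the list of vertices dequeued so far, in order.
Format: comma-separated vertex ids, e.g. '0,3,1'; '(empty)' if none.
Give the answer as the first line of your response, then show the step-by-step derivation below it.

0,3

step 1: dequeue 0; queue=[3,6]; order=0
step 2: dequeue 3; queue=[6,1,2,5]; order=0,3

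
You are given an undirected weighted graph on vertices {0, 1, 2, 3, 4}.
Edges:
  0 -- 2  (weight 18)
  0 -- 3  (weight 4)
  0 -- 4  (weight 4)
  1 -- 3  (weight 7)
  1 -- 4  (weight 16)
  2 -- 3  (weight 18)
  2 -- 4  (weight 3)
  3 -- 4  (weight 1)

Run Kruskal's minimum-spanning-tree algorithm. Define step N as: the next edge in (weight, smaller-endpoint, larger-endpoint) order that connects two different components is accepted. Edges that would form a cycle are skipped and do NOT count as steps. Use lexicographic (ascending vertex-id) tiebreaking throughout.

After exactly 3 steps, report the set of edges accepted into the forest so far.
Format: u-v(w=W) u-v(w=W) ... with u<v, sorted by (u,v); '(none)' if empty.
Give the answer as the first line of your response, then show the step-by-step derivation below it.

0-3(w=4) 2-4(w=3) 3-4(w=1)

step 1: add edge 3-4 (w=1); MST = {3-4(w=1)}
step 2: add edge 2-4 (w=3); MST = {2-4(w=3) 3-4(w=1)}
step 3: add edge 0-3 (w=4); MST = {0-3(w=4) 2-4(w=3) 3-4(w=1)}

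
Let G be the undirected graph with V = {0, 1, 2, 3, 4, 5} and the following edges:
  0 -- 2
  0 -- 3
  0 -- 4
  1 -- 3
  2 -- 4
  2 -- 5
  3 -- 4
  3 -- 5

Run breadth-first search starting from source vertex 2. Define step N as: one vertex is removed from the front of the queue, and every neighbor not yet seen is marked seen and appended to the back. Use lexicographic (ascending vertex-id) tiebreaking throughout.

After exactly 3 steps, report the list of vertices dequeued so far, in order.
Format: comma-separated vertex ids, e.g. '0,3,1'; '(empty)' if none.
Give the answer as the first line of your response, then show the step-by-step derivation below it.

2,0,4

step 1: dequeue 2; queue=[0,4,5]; order=2
step 2: dequeue 0; queue=[4,5,3]; order=2,0
step 3: dequeue 4; queue=[5,3]; order=2,0,4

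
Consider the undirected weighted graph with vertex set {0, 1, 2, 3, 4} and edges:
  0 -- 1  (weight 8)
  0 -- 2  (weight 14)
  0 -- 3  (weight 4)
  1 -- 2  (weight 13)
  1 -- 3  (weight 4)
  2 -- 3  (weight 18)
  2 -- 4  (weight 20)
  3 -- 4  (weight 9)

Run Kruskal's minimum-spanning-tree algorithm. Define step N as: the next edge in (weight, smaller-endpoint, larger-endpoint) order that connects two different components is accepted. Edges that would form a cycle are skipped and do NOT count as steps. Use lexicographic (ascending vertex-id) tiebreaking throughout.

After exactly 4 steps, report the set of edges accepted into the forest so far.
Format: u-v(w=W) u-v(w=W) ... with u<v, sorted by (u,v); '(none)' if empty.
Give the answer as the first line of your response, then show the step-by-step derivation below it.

0-3(w=4) 1-2(w=13) 1-3(w=4) 3-4(w=9)

step 1: add edge 0-3 (w=4); MST = {0-3(w=4)}
step 2: add edge 1-3 (w=4); MST = {0-3(w=4) 1-3(w=4)}
step 3: add edge 3-4 (w=9); MST = {0-3(w=4) 1-3(w=4) 3-4(w=9)}
step 4: add edge 1-2 (w=13); MST = {0-3(w=4) 1-2(w=13) 1-3(w=4) 3-4(w=9)}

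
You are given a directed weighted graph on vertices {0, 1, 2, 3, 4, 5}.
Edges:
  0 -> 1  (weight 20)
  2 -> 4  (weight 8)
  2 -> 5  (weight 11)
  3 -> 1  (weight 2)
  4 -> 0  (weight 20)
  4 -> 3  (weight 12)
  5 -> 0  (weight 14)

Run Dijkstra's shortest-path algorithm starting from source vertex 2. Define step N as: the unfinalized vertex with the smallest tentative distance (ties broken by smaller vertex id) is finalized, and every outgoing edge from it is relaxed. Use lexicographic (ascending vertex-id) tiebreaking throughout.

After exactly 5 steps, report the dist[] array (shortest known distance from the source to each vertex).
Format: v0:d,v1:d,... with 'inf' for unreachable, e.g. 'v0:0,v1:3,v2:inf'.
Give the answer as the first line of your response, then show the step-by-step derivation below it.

v0:25,v1:22,v2:0,v3:20,v4:8,v5:11

step 1: dist = v0:inf,v1:inf,v2:0,v3:inf,v4:8,v5:11
step 2: dist = v0:28,v1:inf,v2:0,v3:20,v4:8,v5:11
step 3: dist = v0:25,v1:inf,v2:0,v3:20,v4:8,v5:11
step 4: dist = v0:25,v1:22,v2:0,v3:20,v4:8,v5:11
step 5: dist = v0:25,v1:22,v2:0,v3:20,v4:8,v5:11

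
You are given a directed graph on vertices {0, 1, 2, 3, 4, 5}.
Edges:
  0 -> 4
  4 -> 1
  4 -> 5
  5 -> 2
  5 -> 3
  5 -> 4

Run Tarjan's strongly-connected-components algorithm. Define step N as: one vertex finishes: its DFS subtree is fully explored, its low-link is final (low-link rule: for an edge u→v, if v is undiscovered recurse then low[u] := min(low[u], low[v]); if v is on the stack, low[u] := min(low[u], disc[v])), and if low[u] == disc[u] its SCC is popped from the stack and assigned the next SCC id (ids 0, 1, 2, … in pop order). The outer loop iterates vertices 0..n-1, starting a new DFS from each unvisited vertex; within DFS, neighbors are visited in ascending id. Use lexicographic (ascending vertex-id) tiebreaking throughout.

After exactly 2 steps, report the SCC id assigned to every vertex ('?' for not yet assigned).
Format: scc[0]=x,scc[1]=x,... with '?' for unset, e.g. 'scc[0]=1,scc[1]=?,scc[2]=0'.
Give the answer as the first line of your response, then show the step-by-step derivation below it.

scc[0]=?,scc[1]=0,scc[2]=1,scc[3]=?,scc[4]=?,scc[5]=?

step 1: low=(low[0]=0,low[1]=2,low[2]=?,low[3]=?,low[4]=1,low[5]=?); scc=(scc[0]=?,scc[1]=0,scc[2]=?,scc[3]=?,scc[4]=?,scc[5]=?)
step 2: low=(low[0]=0,low[1]=2,low[2]=4,low[3]=?,low[4]=1,low[5]=3); scc=(scc[0]=?,scc[1]=0,scc[2]=1,scc[3]=?,scc[4]=?,scc[5]=?)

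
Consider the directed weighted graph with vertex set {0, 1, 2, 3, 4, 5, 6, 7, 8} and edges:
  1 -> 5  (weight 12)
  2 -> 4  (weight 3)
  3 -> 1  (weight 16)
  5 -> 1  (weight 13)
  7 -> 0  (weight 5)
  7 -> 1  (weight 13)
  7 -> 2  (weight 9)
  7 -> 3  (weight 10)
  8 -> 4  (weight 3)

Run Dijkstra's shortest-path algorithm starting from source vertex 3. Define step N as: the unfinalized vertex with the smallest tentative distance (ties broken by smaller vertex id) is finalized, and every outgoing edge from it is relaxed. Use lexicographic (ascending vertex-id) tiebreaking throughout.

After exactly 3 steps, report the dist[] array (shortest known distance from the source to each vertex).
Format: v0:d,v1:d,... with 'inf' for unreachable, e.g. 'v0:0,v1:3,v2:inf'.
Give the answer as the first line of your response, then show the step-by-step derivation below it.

v0:inf,v1:16,v2:inf,v3:0,v4:inf,v5:28,v6:inf,v7:inf,v8:inf

step 1: dist = v0:inf,v1:16,v2:inf,v3:0,v4:inf,v5:inf,v6:inf,v7:inf,v8:inf
step 2: dist = v0:inf,v1:16,v2:inf,v3:0,v4:inf,v5:28,v6:inf,v7:inf,v8:inf
step 3: dist = v0:inf,v1:16,v2:inf,v3:0,v4:inf,v5:28,v6:inf,v7:inf,v8:inf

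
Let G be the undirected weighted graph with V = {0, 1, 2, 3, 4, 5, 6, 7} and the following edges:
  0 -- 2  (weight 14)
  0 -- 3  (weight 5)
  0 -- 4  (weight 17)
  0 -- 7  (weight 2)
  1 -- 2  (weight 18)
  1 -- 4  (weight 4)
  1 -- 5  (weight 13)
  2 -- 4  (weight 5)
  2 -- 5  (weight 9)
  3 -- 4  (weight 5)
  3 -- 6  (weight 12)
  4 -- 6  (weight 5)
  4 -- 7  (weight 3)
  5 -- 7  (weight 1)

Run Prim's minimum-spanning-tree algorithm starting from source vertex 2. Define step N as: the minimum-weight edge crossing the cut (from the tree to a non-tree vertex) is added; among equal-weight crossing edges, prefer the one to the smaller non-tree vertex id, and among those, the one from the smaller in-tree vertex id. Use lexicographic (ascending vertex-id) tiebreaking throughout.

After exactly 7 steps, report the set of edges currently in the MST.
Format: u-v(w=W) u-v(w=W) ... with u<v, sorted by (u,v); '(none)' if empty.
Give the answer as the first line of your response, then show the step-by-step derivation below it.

0-3(w=5) 0-7(w=2) 1-4(w=4) 2-4(w=5) 4-6(w=5) 4-7(w=3) 5-7(w=1)

step 1: add edge 2-4 (w=5); MST = {2-4(w=5)}
step 2: add edge 4-7 (w=3); MST = {2-4(w=5) 4-7(w=3)}
step 3: add edge 5-7 (w=1); MST = {2-4(w=5) 4-7(w=3) 5-7(w=1)}
step 4: add edge 0-7 (w=2); MST = {0-7(w=2) 2-4(w=5) 4-7(w=3) 5-7(w=1)}
step 5: add edge 1-4 (w=4); MST = {0-7(w=2) 1-4(w=4) 2-4(w=5) 4-7(w=3) 5-7(w=1)}
step 6: add edge 0-3 (w=5); MST = {0-3(w=5) 0-7(w=2) 1-4(w=4) 2-4(w=5) 4-7(w=3) 5-7(w=1)}
step 7: add edge 4-6 (w=5); MST = {0-3(w=5) 0-7(w=2) 1-4(w=4) 2-4(w=5) 4-6(w=5) 4-7(w=3) 5-7(w=1)}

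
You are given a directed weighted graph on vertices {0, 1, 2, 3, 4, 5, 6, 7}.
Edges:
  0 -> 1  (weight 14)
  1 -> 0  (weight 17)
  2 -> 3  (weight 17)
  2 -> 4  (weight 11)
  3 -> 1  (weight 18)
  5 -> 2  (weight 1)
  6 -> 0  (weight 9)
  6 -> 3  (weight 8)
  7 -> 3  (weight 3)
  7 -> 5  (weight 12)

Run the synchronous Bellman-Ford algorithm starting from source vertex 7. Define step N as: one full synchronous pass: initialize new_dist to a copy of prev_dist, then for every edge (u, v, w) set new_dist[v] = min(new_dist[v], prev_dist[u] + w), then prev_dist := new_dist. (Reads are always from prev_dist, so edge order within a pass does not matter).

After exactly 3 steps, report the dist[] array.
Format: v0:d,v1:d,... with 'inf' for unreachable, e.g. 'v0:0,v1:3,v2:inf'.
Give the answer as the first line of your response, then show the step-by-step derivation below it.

v0:38,v1:21,v2:13,v3:3,v4:24,v5:12,v6:inf,v7:0

step 1: dist = v0:inf,v1:inf,v2:inf,v3:3,v4:inf,v5:12,v6:inf,v7:0
step 2: dist = v0:inf,v1:21,v2:13,v3:3,v4:inf,v5:12,v6:inf,v7:0
step 3: dist = v0:38,v1:21,v2:13,v3:3,v4:24,v5:12,v6:inf,v7:0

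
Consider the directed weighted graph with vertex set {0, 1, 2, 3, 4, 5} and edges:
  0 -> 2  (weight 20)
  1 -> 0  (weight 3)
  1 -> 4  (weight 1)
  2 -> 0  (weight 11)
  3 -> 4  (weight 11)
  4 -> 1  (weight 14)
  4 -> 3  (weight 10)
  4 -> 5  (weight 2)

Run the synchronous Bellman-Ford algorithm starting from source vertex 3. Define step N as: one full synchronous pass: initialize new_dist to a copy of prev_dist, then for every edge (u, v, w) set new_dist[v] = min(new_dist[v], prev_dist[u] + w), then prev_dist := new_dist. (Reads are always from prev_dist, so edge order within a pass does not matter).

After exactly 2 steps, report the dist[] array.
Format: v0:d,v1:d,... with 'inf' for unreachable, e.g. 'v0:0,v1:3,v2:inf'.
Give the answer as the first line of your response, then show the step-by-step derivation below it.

v0:inf,v1:25,v2:inf,v3:0,v4:11,v5:13

step 1: dist = v0:inf,v1:inf,v2:inf,v3:0,v4:11,v5:inf
step 2: dist = v0:inf,v1:25,v2:inf,v3:0,v4:11,v5:13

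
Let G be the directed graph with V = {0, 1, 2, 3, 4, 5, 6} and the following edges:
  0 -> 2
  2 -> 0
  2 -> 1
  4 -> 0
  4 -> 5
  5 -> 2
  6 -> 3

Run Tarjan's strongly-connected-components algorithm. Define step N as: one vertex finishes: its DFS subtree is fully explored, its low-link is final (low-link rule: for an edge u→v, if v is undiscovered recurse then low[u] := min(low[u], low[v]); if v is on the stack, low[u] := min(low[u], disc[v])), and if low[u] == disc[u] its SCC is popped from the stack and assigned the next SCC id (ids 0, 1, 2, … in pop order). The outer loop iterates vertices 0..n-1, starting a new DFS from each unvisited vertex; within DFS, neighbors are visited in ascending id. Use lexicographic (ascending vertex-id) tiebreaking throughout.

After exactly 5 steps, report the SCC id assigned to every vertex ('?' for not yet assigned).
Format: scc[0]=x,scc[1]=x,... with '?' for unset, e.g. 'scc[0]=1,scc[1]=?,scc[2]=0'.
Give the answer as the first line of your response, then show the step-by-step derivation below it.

scc[0]=1,scc[1]=0,scc[2]=1,scc[3]=2,scc[4]=?,scc[5]=3,scc[6]=?

step 1: low=(low[0]=0,low[1]=2,low[2]=0,low[3]=?,low[4]=?,low[5]=?,low[6]=?); scc=(scc[0]=?,scc[1]=0,scc[2]=?,scc[3]=?,scc[4]=?,scc[5]=?,scc[6]=?)
step 2: low=(low[0]=0,low[1]=2,low[2]=0,low[3]=?,low[4]=?,low[5]=?,low[6]=?); scc=(scc[0]=?,scc[1]=0,scc[2]=?,scc[3]=?,scc[4]=?,scc[5]=?,scc[6]=?)
step 3: low=(low[0]=0,low[1]=2,low[2]=0,low[3]=?,low[4]=?,low[5]=?,low[6]=?); scc=(scc[0]=1,scc[1]=0,scc[2]=1,scc[3]=?,scc[4]=?,scc[5]=?,scc[6]=?)
step 4: low=(low[0]=0,low[1]=2,low[2]=0,low[3]=3,low[4]=?,low[5]=?,low[6]=?); scc=(scc[0]=1,scc[1]=0,scc[2]=1,scc[3]=2,scc[4]=?,scc[5]=?,scc[6]=?)
step 5: low=(low[0]=0,low[1]=2,low[2]=0,low[3]=3,low[4]=4,low[5]=5,low[6]=?); scc=(scc[0]=1,scc[1]=0,scc[2]=1,scc[3]=2,scc[4]=?,scc[5]=3,scc[6]=?)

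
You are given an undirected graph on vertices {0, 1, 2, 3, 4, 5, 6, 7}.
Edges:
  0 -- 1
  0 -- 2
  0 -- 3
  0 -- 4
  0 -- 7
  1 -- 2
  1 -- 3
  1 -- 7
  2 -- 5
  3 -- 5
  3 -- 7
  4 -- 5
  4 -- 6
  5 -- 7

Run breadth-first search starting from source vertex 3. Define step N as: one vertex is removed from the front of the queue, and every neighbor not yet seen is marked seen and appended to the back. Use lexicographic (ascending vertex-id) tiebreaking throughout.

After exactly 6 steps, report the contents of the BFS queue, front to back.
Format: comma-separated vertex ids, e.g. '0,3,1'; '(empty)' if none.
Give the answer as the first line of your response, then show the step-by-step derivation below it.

4

step 1: dequeue 3; queue=[0,1,5,7]; order=3
step 2: dequeue 0; queue=[1,5,7,2,4]; order=3,0
step 3: dequeue 1; queue=[5,7,2,4]; order=3,0,1
step 4: dequeue 5; queue=[7,2,4]; order=3,0,1,5
step 5: dequeue 7; queue=[2,4]; order=3,0,1,5,7
step 6: dequeue 2; queue=[4]; order=3,0,1,5,7,2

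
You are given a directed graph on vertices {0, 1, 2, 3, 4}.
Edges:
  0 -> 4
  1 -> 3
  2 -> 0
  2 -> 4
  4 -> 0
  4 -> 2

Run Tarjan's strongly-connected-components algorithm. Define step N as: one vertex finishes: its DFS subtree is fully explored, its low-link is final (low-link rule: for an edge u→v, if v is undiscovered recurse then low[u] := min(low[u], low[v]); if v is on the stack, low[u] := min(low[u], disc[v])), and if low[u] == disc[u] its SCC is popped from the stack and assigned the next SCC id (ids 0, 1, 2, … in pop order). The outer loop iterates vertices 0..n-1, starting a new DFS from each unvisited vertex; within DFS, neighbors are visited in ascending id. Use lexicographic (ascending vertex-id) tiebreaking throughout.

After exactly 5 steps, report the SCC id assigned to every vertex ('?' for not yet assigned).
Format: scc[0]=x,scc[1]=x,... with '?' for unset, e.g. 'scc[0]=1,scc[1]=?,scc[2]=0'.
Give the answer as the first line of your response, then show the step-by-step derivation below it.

scc[0]=0,scc[1]=2,scc[2]=0,scc[3]=1,scc[4]=0

step 1: low=(low[0]=0,low[1]=?,low[2]=0,low[3]=?,low[4]=0); scc=(scc[0]=?,scc[1]=?,scc[2]=?,scc[3]=?,scc[4]=?)
step 2: low=(low[0]=0,low[1]=?,low[2]=0,low[3]=?,low[4]=0); scc=(scc[0]=?,scc[1]=?,scc[2]=?,scc[3]=?,scc[4]=?)
step 3: low=(low[0]=0,low[1]=?,low[2]=0,low[3]=?,low[4]=0); scc=(scc[0]=0,scc[1]=?,scc[2]=0,scc[3]=?,scc[4]=0)
step 4: low=(low[0]=0,low[1]=3,low[2]=0,low[3]=4,low[4]=0); scc=(scc[0]=0,scc[1]=?,scc[2]=0,scc[3]=1,scc[4]=0)
step 5: low=(low[0]=0,low[1]=3,low[2]=0,low[3]=4,low[4]=0); scc=(scc[0]=0,scc[1]=2,scc[2]=0,scc[3]=1,scc[4]=0)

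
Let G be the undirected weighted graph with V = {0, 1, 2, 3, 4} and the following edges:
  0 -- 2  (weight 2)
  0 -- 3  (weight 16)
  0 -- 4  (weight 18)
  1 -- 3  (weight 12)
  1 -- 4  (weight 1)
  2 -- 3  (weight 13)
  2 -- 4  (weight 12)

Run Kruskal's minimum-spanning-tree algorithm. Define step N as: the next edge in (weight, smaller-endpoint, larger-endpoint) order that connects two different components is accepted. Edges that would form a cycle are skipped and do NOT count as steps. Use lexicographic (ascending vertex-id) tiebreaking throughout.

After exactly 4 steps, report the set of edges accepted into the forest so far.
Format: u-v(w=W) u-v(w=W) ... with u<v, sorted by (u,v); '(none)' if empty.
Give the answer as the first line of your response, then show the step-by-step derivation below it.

0-2(w=2) 1-3(w=12) 1-4(w=1) 2-4(w=12)

step 1: add edge 1-4 (w=1); MST = {1-4(w=1)}
step 2: add edge 0-2 (w=2); MST = {0-2(w=2) 1-4(w=1)}
step 3: add edge 1-3 (w=12); MST = {0-2(w=2) 1-3(w=12) 1-4(w=1)}
step 4: add edge 2-4 (w=12); MST = {0-2(w=2) 1-3(w=12) 1-4(w=1) 2-4(w=12)}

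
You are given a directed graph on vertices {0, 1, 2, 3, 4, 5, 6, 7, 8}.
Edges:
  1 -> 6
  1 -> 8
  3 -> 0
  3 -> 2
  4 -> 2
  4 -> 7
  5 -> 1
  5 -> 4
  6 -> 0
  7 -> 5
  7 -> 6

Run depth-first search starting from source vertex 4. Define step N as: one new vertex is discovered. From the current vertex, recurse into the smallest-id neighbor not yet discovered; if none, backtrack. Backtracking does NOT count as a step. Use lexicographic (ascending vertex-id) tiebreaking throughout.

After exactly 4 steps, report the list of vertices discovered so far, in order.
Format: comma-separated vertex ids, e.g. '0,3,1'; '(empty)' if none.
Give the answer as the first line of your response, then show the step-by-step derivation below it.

4,2,7,5

step 1: discover 4; path=4; order=4
step 2: discover 2; path=4>2; order=4,2
step 3: discover 7; path=4>7; order=4,2,7
step 4: discover 5; path=4>7>5; order=4,2,7,5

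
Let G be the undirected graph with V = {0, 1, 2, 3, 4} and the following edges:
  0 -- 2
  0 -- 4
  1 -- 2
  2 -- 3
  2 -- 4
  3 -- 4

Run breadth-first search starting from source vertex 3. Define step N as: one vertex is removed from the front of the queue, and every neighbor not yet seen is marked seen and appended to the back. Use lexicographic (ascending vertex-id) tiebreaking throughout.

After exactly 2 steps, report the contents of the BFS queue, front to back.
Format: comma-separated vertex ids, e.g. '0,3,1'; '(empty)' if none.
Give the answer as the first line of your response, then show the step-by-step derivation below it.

4,0,1

step 1: dequeue 3; queue=[2,4]; order=3
step 2: dequeue 2; queue=[4,0,1]; order=3,2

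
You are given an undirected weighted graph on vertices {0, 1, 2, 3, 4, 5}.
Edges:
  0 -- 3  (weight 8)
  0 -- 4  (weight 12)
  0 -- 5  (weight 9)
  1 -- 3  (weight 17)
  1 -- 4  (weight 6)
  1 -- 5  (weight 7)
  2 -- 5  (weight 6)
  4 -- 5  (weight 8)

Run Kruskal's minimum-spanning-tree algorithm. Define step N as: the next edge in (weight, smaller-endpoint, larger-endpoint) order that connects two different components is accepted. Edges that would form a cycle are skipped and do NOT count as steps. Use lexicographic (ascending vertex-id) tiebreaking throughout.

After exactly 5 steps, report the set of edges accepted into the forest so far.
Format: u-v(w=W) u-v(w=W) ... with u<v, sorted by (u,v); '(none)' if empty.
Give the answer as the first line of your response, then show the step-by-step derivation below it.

0-3(w=8) 0-5(w=9) 1-4(w=6) 1-5(w=7) 2-5(w=6)

step 1: add edge 1-4 (w=6); MST = {1-4(w=6)}
step 2: add edge 2-5 (w=6); MST = {1-4(w=6) 2-5(w=6)}
step 3: add edge 1-5 (w=7); MST = {1-4(w=6) 1-5(w=7) 2-5(w=6)}
step 4: add edge 0-3 (w=8); MST = {0-3(w=8) 1-4(w=6) 1-5(w=7) 2-5(w=6)}
step 5: add edge 0-5 (w=9); MST = {0-3(w=8) 0-5(w=9) 1-4(w=6) 1-5(w=7) 2-5(w=6)}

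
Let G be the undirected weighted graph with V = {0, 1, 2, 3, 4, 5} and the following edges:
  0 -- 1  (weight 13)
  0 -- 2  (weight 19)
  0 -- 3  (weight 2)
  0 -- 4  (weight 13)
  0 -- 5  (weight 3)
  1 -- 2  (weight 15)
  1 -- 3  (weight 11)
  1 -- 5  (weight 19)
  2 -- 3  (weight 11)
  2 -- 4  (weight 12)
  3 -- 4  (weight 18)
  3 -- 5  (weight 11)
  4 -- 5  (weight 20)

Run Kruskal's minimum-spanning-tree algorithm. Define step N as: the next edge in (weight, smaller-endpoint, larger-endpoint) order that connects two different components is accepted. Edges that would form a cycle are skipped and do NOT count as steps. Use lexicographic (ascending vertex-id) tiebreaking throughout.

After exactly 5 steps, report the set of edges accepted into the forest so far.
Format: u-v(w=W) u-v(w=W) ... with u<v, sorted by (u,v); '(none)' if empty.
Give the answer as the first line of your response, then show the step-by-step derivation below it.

0-3(w=2) 0-5(w=3) 1-3(w=11) 2-3(w=11) 2-4(w=12)

step 1: add edge 0-3 (w=2); MST = {0-3(w=2)}
step 2: add edge 0-5 (w=3); MST = {0-3(w=2) 0-5(w=3)}
step 3: add edge 1-3 (w=11); MST = {0-3(w=2) 0-5(w=3) 1-3(w=11)}
step 4: add edge 2-3 (w=11); MST = {0-3(w=2) 0-5(w=3) 1-3(w=11) 2-3(w=11)}
step 5: add edge 2-4 (w=12); MST = {0-3(w=2) 0-5(w=3) 1-3(w=11) 2-3(w=11) 2-4(w=12)}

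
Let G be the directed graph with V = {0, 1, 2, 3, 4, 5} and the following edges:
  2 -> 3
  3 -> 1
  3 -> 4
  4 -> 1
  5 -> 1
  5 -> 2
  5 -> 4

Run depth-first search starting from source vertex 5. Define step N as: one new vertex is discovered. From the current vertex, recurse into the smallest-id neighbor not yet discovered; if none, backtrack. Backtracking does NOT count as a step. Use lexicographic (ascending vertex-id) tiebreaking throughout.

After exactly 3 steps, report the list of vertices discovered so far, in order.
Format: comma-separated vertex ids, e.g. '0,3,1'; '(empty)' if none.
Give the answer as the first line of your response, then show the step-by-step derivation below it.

5,1,2

step 1: discover 5; path=5; order=5
step 2: discover 1; path=5>1; order=5,1
step 3: discover 2; path=5>2; order=5,1,2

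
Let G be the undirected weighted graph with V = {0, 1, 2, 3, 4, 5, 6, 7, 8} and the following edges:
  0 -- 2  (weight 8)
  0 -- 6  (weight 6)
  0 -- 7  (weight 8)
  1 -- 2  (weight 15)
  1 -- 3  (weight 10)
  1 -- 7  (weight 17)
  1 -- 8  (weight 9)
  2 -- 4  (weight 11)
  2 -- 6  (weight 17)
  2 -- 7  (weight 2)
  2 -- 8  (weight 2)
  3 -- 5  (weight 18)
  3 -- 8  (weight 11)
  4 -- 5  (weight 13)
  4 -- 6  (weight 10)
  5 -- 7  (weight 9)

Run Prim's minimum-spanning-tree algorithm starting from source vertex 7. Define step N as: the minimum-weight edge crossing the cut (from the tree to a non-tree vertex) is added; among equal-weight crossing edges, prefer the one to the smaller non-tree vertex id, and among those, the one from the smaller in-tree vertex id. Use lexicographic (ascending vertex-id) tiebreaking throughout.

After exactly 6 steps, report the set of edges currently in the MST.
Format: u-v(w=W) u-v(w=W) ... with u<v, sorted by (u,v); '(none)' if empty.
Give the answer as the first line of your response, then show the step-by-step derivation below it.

0-2(w=8) 0-6(w=6) 1-8(w=9) 2-7(w=2) 2-8(w=2) 5-7(w=9)

step 1: add edge 2-7 (w=2); MST = {2-7(w=2)}
step 2: add edge 2-8 (w=2); MST = {2-7(w=2) 2-8(w=2)}
step 3: add edge 0-2 (w=8); MST = {0-2(w=8) 2-7(w=2) 2-8(w=2)}
step 4: add edge 0-6 (w=6); MST = {0-2(w=8) 0-6(w=6) 2-7(w=2) 2-8(w=2)}
step 5: add edge 1-8 (w=9); MST = {0-2(w=8) 0-6(w=6) 1-8(w=9) 2-7(w=2) 2-8(w=2)}
step 6: add edge 5-7 (w=9); MST = {0-2(w=8) 0-6(w=6) 1-8(w=9) 2-7(w=2) 2-8(w=2) 5-7(w=9)}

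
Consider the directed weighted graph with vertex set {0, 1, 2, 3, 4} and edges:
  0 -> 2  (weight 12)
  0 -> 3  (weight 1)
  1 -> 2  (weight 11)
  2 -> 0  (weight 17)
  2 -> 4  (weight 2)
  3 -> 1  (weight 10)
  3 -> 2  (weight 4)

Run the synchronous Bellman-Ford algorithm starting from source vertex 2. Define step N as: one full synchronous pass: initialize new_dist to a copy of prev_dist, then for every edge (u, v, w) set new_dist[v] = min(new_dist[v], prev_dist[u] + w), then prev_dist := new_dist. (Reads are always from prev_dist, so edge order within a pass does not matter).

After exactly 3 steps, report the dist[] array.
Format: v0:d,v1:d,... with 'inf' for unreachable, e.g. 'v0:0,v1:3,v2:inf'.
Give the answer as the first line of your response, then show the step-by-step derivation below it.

v0:17,v1:28,v2:0,v3:18,v4:2

step 1: dist = v0:17,v1:inf,v2:0,v3:inf,v4:2
step 2: dist = v0:17,v1:inf,v2:0,v3:18,v4:2
step 3: dist = v0:17,v1:28,v2:0,v3:18,v4:2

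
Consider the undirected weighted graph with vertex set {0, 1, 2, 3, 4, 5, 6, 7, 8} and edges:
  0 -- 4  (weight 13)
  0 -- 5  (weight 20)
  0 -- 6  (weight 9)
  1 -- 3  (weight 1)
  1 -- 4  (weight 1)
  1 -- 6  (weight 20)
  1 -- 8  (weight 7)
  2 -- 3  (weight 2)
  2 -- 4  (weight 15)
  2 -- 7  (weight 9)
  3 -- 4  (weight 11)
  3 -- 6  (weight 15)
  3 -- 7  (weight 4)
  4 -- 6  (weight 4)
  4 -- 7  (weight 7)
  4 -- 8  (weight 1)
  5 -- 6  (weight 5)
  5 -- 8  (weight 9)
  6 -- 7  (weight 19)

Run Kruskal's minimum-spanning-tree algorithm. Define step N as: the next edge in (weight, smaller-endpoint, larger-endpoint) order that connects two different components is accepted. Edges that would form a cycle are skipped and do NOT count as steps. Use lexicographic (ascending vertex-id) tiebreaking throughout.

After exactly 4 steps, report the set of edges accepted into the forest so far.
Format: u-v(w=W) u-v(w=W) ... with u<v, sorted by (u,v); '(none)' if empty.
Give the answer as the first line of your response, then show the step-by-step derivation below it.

1-3(w=1) 1-4(w=1) 2-3(w=2) 4-8(w=1)

step 1: add edge 1-3 (w=1); MST = {1-3(w=1)}
step 2: add edge 1-4 (w=1); MST = {1-3(w=1) 1-4(w=1)}
step 3: add edge 4-8 (w=1); MST = {1-3(w=1) 1-4(w=1) 4-8(w=1)}
step 4: add edge 2-3 (w=2); MST = {1-3(w=1) 1-4(w=1) 2-3(w=2) 4-8(w=1)}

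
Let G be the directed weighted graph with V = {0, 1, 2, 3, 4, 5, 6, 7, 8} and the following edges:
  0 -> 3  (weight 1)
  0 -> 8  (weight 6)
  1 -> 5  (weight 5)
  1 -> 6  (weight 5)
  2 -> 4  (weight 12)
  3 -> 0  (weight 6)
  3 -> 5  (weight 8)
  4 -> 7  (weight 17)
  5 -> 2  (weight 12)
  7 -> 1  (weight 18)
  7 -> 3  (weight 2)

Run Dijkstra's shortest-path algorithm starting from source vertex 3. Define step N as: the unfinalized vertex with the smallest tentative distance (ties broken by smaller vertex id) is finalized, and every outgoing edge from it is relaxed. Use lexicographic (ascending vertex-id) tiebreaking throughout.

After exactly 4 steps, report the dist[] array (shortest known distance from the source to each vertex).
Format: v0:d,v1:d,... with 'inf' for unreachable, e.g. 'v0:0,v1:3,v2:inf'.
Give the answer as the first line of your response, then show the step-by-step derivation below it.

v0:6,v1:inf,v2:20,v3:0,v4:inf,v5:8,v6:inf,v7:inf,v8:12

step 1: dist = v0:6,v1:inf,v2:inf,v3:0,v4:inf,v5:8,v6:inf,v7:inf,v8:inf
step 2: dist = v0:6,v1:inf,v2:inf,v3:0,v4:inf,v5:8,v6:inf,v7:inf,v8:12
step 3: dist = v0:6,v1:inf,v2:20,v3:0,v4:inf,v5:8,v6:inf,v7:inf,v8:12
step 4: dist = v0:6,v1:inf,v2:20,v3:0,v4:inf,v5:8,v6:inf,v7:inf,v8:12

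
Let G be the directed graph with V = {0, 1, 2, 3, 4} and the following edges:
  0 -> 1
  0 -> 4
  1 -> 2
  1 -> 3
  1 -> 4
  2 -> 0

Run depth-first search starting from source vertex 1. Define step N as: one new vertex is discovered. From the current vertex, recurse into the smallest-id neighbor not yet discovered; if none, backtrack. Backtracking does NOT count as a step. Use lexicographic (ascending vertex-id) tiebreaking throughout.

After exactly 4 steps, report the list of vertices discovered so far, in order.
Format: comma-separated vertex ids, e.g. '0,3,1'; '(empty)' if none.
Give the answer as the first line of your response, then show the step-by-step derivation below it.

1,2,0,4

step 1: discover 1; path=1; order=1
step 2: discover 2; path=1>2; order=1,2
step 3: discover 0; path=1>2>0; order=1,2,0
step 4: discover 4; path=1>2>0>4; order=1,2,0,4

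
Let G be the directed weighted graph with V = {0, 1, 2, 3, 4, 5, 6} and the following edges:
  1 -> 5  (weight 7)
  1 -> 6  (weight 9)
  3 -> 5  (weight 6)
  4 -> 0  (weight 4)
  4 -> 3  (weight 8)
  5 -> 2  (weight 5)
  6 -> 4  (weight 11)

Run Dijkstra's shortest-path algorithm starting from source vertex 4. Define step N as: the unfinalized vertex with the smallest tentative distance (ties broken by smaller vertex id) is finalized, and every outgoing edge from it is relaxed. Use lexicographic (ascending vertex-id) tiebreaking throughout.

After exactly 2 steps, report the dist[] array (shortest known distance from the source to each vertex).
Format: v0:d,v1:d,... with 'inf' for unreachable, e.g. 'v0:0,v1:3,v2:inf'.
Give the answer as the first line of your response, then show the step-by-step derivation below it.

v0:4,v1:inf,v2:inf,v3:8,v4:0,v5:inf,v6:inf

step 1: dist = v0:4,v1:inf,v2:inf,v3:8,v4:0,v5:inf,v6:inf
step 2: dist = v0:4,v1:inf,v2:inf,v3:8,v4:0,v5:inf,v6:inf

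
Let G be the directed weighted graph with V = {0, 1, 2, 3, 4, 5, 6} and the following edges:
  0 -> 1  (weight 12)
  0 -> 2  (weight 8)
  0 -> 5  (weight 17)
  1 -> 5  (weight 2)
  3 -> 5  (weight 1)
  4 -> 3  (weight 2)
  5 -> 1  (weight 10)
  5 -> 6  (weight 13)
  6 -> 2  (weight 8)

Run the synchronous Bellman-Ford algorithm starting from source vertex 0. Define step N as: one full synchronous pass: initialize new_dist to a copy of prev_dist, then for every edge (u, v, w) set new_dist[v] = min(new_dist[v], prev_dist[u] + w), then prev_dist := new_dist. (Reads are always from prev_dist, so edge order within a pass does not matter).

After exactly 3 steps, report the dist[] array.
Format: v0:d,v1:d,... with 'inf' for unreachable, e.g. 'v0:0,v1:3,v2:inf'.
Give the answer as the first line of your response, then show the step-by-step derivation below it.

v0:0,v1:12,v2:8,v3:inf,v4:inf,v5:14,v6:27

step 1: dist = v0:0,v1:12,v2:8,v3:inf,v4:inf,v5:17,v6:inf
step 2: dist = v0:0,v1:12,v2:8,v3:inf,v4:inf,v5:14,v6:30
step 3: dist = v0:0,v1:12,v2:8,v3:inf,v4:inf,v5:14,v6:27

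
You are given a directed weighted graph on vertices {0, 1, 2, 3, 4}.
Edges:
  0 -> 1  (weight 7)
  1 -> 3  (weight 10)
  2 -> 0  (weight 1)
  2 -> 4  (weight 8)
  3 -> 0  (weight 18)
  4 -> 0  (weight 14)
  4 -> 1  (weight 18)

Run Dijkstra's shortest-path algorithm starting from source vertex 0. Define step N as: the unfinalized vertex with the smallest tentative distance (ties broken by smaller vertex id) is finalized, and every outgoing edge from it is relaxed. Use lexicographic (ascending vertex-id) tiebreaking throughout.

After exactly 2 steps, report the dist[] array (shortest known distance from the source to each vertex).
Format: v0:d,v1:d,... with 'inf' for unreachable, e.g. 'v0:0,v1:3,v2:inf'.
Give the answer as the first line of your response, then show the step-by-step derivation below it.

v0:0,v1:7,v2:inf,v3:17,v4:inf

step 1: dist = v0:0,v1:7,v2:inf,v3:inf,v4:inf
step 2: dist = v0:0,v1:7,v2:inf,v3:17,v4:inf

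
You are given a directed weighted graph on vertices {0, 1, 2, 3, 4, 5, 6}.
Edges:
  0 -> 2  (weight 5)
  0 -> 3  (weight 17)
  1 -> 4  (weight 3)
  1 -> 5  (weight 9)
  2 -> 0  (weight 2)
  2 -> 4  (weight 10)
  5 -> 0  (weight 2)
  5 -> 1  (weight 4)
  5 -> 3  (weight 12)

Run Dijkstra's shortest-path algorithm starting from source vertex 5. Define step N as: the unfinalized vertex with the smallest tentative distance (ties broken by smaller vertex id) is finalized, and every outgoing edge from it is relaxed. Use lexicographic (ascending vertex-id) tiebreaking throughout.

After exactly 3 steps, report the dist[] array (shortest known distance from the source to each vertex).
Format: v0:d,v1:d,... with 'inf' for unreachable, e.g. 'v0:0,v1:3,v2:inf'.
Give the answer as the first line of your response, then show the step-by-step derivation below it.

v0:2,v1:4,v2:7,v3:12,v4:7,v5:0,v6:inf

step 1: dist = v0:2,v1:4,v2:inf,v3:12,v4:inf,v5:0,v6:inf
step 2: dist = v0:2,v1:4,v2:7,v3:12,v4:inf,v5:0,v6:inf
step 3: dist = v0:2,v1:4,v2:7,v3:12,v4:7,v5:0,v6:inf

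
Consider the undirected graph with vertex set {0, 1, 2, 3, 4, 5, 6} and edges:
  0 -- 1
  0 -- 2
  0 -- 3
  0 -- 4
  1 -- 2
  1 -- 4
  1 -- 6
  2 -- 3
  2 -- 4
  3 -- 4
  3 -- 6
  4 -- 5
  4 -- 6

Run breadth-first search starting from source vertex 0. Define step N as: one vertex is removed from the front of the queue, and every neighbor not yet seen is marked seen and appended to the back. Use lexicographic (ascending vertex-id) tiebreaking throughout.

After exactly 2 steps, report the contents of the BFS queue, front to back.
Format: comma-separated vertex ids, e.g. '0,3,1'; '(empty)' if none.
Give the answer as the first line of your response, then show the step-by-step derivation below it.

2,3,4,6

step 1: dequeue 0; queue=[1,2,3,4]; order=0
step 2: dequeue 1; queue=[2,3,4,6]; order=0,1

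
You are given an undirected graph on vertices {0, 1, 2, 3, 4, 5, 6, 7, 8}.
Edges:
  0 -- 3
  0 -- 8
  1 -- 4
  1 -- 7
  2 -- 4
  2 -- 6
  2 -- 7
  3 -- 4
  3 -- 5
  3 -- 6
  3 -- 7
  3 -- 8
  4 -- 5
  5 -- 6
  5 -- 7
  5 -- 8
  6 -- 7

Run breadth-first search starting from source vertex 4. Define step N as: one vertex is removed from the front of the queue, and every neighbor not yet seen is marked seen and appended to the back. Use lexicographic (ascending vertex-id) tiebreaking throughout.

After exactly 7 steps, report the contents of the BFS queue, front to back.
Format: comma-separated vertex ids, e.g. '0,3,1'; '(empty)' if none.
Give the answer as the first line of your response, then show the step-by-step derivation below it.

0,8

step 1: dequeue 4; queue=[1,2,3,5]; order=4
step 2: dequeue 1; queue=[2,3,5,7]; order=4,1
step 3: dequeue 2; queue=[3,5,7,6]; order=4,1,2
step 4: dequeue 3; queue=[5,7,6,0,8]; order=4,1,2,3
step 5: dequeue 5; queue=[7,6,0,8]; order=4,1,2,3,5
step 6: dequeue 7; queue=[6,0,8]; order=4,1,2,3,5,7
step 7: dequeue 6; queue=[0,8]; order=4,1,2,3,5,7,6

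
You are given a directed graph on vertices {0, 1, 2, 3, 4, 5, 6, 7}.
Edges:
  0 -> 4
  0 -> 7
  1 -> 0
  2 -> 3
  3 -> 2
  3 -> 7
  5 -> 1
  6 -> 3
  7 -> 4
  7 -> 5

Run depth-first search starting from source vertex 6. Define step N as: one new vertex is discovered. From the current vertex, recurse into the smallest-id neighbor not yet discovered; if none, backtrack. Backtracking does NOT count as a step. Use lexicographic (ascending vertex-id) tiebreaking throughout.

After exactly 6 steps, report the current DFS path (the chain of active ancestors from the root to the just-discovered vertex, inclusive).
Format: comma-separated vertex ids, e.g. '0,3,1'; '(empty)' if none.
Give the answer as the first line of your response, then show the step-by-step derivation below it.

6,3,7,5

step 1: discover 6; path=6; order=6
step 2: discover 3; path=6>3; order=6,3
step 3: discover 2; path=6>3>2; order=6,3,2
step 4: discover 7; path=6>3>7; order=6,3,2,7
step 5: discover 4; path=6>3>7>4; order=6,3,2,7,4
step 6: discover 5; path=6>3>7>5; order=6,3,2,7,4,5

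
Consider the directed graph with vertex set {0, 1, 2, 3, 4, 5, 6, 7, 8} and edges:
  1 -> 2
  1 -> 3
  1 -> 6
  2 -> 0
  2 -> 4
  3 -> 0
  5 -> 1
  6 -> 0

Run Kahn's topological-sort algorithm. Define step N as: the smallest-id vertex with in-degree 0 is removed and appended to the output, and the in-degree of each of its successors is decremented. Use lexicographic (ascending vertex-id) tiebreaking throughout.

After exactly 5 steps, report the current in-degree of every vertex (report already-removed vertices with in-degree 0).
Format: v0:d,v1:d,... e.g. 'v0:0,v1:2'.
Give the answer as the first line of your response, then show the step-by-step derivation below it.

v0:1,v1:0,v2:0,v3:0,v4:0,v5:0,v6:0,v7:0,v8:0

step 1: output 5; order=[5]; indeg=(3,0,1,1,1,0,1,0,0)
step 2: output 1; order=[5,1]; indeg=(3,0,0,0,1,0,0,0,0)
step 3: output 2; order=[5,1,2]; indeg=(2,0,0,0,0,0,0,0,0)
step 4: output 3; order=[5,1,2,3]; indeg=(1,0,0,0,0,0,0,0,0)
step 5: output 4; order=[5,1,2,3,4]; indeg=(1,0,0,0,0,0,0,0,0)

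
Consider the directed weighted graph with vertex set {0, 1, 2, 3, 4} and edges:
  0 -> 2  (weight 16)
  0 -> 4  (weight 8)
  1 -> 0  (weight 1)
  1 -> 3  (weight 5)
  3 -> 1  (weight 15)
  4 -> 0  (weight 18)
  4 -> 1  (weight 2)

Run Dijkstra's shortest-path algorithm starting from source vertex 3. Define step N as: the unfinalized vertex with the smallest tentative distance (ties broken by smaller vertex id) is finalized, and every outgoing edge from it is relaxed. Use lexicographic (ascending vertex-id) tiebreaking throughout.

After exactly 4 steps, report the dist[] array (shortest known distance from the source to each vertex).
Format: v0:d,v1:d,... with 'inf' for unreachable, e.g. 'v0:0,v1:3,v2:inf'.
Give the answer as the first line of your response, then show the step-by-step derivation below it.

v0:16,v1:15,v2:32,v3:0,v4:24

step 1: dist = v0:inf,v1:15,v2:inf,v3:0,v4:inf
step 2: dist = v0:16,v1:15,v2:inf,v3:0,v4:inf
step 3: dist = v0:16,v1:15,v2:32,v3:0,v4:24
step 4: dist = v0:16,v1:15,v2:32,v3:0,v4:24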